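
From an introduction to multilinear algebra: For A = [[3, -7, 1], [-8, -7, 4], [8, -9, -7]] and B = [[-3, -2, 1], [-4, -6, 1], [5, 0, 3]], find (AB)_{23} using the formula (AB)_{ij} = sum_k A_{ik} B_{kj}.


(AB)_{ij} = sum_k A_{ik} B_{kj}.
For i=2, j=3:
A_{21} * B_{13} = -8 * 1 = -8
A_{22} * B_{23} = -7 * 1 = -7
A_{23} * B_{33} = 4 * 3 = 12
Sum = -8 + -7 + 12 = -3

-3


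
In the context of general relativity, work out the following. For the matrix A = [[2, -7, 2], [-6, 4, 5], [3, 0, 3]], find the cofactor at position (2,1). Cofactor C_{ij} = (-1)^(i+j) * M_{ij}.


To find cofactor C_{21}, delete row 2 and column 1.
The resulting 2x2 submatrix is: [[-7, 2], [0, 3]]
Minor M_{21} = -7*3 - 2*0
  = -21 - 0 = -21
Sign = (-1)^(2+1) = (-1)^3 = -1
Cofactor C_{21} = -1 * -21 = 21

21


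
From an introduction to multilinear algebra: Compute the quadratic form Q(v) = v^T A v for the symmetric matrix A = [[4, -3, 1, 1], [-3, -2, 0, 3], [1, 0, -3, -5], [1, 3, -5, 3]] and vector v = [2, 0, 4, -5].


First compute Av:
(Av)_1 = 4*2 + -3*0 + 1*4 + 1*-5 = 7
(Av)_2 = -3*2 + -2*0 + 0*4 + 3*-5 = -21
(Av)_3 = 1*2 + 0*0 + -3*4 + -5*-5 = 15
(Av)_4 = 1*2 + 3*0 + -5*4 + 3*-5 = -33
Av = [7, -21, 15, -33]
Then v^T (Av) = 2*7 + 0*-21 + 4*15 + -5*-33
= 14 + 0 + 60 + 165 = 239

239


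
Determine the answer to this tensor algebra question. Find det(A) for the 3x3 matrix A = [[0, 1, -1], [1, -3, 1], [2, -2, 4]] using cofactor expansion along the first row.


Expanding along the first row, det(A) = a11*M_11 - a12*M_12 + a13*M_13, where M_1j is the (1,j) minor.
Minor M_11 = -3*4 - 1*-2 = -10
Minor M_12 = 1*4 - 1*2 = 2
Minor M_13 = 1*-2 - -3*2 = 4
det = 0*(-10) - 1*(2) + -1*(4)
    = 0 - 2 + -4
    = -6

-6


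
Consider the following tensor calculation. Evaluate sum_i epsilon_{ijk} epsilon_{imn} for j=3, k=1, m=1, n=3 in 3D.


Using the identity: epsilon_{ijk} epsilon_{imn} = delta_{jm} delta_{kn} - delta_{jn} delta_{km}.
delta_{31} = 0
delta_{13} = 0
delta_{33} = 1
delta_{11} = 1
Result = 0 * 0 - 1 * 1 = 0 - 1 = -1

-1


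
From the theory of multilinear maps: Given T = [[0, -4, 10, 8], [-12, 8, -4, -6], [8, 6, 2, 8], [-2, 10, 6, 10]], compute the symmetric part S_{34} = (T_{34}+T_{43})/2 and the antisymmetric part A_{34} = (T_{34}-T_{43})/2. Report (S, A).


T_{34} = 8
T_{43} = 6
S_{34} = (8 + 6)/2 = 14/2 = 7
A_{34} = (8 - 6)/2 = 2/2 = 1
Check: S + A = 7 + 1 = 8 = T_{34}.

(7, 1)


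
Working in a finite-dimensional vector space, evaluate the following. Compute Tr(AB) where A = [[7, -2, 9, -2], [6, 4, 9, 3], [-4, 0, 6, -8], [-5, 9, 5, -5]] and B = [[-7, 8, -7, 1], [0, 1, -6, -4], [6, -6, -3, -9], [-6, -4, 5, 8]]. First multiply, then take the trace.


Tr(AB) = sum_i (AB)_{ii} where (AB)_{ii} = sum_k A_{ik} B_{ki}.
(AB)_{11} = 7*-7 + -2*0 + 9*6 + -2*-6 = 17
(AB)_{22} = 6*8 + 4*1 + 9*-6 + 3*-4 = -14
(AB)_{33} = -4*-7 + 0*-6 + 6*-3 + -8*5 = -30
(AB)_{44} = -5*1 + 9*-4 + 5*-9 + -5*8 = -126
Tr(AB) = 17 + -14 + -30 + -126 = -153

-153


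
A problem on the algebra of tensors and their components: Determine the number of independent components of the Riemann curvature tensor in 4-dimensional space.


The Riemann tensor in d dimensions has d^2(d^2 - 1)/12 independent components.
d = 4, so d^2 = 16
d^2 - 1 = 15
d^2(d^2 - 1) = 16 * 15 = 240
Divide by 12: 240 / 12 = 20

20


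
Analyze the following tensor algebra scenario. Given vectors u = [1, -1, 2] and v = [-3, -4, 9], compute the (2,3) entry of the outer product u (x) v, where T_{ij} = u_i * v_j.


The outer product entry T_{ij} = u_i * v_j.
We need i=2, j=3.
u_2 = -1, v_3 = 9
T_{2,3} = -1 * 9 = -9

-9


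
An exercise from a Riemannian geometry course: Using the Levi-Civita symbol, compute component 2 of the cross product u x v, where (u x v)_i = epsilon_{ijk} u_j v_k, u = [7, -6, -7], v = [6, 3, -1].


(u x v)_2 = sum_{j,k} epsilon_{2jk} u_j v_k. Only permutations of (1,2,3) contribute; the two non-zero terms are:
eps_{213} u_1 v_3 = -1 * 7 * -1 = 7
eps_{231} u_3 v_1 = 1 * -7 * 6 = -42
(u x v)_2 = -35

-35


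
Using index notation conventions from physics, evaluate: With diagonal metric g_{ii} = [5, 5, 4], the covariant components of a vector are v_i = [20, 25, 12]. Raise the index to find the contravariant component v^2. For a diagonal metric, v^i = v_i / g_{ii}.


To raise an index with a diagonal metric: v^i = v_i / g_{ii}.
For index 2: v_2 = 25, g_{22} = 5
v^2 = 25 / 5 = 5

5


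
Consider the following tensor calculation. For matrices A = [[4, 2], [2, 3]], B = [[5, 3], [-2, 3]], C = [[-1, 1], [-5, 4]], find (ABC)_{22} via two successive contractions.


(ABC)_{22} = sum_m (AB)_{2m} C_{m2}. First compute row 2 of AB.
(AB)_{21} = 2*5 + 3*-2 = 4
(AB)_{22} = 2*3 + 3*3 = 15
Now contract with column 2 of C:
(AB)_{21} * C_{12} = 4 * 1 = 4
(AB)_{22} * C_{22} = 15 * 4 = 60
(ABC)_{22} = 4 + 60 = 64

64


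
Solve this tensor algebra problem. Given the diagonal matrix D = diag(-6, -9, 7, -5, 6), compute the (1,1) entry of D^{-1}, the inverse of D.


For a diagonal matrix, the inverse has entries (D^{-1})_{ii} = 1/d_{ii}.
The diagonal entries are: d_{11} = -6, d_{22} = -9, d_{33} = 7, d_{44} = -5, d_{55} = 6
We need (D^{-1})_{11} = 1/d_{11} = 1/-6 = -1/6

-1/6


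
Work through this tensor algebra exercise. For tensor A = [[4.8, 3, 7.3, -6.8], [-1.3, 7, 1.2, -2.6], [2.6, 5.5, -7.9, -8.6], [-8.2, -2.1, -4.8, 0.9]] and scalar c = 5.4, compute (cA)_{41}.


Scalar multiplication: (cA)_{ij} = c * A_{ij}.
c = 5.4
A_{41} = -8.2
(cA)_{41} = 5.4 * -8.2 = -44.28

-44.28


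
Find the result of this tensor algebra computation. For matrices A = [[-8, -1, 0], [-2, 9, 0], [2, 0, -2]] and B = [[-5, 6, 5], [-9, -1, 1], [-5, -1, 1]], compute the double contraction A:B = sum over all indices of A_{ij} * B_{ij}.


A:B = sum over all i,j of A_{ij} * B_{ij}.
Row 1: -8*-5=40, -1*6=-6, 0*5=0 => row sum = 34
Row 2: -2*-9=18, 9*-1=-9, 0*1=0 => row sum = 9
Row 3: 2*-5=-10, 0*-1=0, -2*1=-2 => row sum = -12
Total = 34 + 9 + -12 = 31

31


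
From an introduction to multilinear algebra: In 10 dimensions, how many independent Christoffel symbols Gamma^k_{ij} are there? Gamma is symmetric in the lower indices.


Christoffel symbols Gamma^k_{ij} are symmetric in i,j, so there are d * d(d+1)/2 independent symbols.
d = 10
d(d+1)/2 = 10 * 11 / 2 = 55
Total = 10 * 55 = 550

550


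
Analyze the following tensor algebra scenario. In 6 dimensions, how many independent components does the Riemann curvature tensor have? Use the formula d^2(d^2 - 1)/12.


The Riemann tensor in d dimensions has d^2(d^2 - 1)/12 independent components.
d = 6, so d^2 = 36
d^2 - 1 = 35
d^2(d^2 - 1) = 36 * 35 = 1260
Divide by 12: 1260 / 12 = 105

105


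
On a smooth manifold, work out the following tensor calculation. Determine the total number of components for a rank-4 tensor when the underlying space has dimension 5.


The number of components of a rank-r tensor in d dimensions is d^r.
Here d = 5 and r = 4.
5^4 = 625

625


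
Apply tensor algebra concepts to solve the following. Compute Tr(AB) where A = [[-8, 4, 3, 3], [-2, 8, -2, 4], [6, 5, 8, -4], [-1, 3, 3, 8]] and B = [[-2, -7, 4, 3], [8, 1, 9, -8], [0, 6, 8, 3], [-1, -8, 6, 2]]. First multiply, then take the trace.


Tr(AB) = sum_i (AB)_{ii} where (AB)_{ii} = sum_k A_{ik} B_{ki}.
(AB)_{11} = -8*-2 + 4*8 + 3*0 + 3*-1 = 45
(AB)_{22} = -2*-7 + 8*1 + -2*6 + 4*-8 = -22
(AB)_{33} = 6*4 + 5*9 + 8*8 + -4*6 = 109
(AB)_{44} = -1*3 + 3*-8 + 3*3 + 8*2 = -2
Tr(AB) = 45 + -22 + 109 + -2 = 130

130


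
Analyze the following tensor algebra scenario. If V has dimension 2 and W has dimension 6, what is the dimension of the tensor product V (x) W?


The dimension of a tensor product is the product of dimensions.
dim(V) = 2, dim(W) = 6
dim(V (x) W) = 2 * 6 = 12

12


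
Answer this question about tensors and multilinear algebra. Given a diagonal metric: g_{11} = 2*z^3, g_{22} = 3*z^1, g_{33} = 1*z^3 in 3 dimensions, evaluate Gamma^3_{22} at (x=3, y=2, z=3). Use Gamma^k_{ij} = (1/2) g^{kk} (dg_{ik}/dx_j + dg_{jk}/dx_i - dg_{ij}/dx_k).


For a diagonal metric, Gamma^k_{ij} = (1/2) g^{kk} (dg_{ik}/dx_j + dg_{jk}/dx_i - dg_{ij}/dx_k).
The metric is diagonal, so g_{ab} = 0 for a != b.
At the given point: g_{11} = 54, g_{22} = 9, g_{33} = 27
g^{33} = 1/27
dg_{23}/dx_2 = 0 (off-diagonal)
dg_{23}/dx_2 = 0 (off-diagonal)
dg_{22}/dx_3 = dg_{22}/dx_3 = 3
Numerator = 0 + 0 - 3 = -3
Gamma^3_{22} = -3 / (2 * 27) = -1/18

-1/18


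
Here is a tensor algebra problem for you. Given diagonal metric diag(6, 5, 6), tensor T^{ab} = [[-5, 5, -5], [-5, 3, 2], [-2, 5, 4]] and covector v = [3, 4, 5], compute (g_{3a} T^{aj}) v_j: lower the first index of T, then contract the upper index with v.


Step 1: lower the first index. For a diagonal metric, g_{ia} T^{aj} = g_{ii} T^{ij} (no sum on i).
g_{33} = 6
S_3{}^1 = 6 * T^{31} = 6 * -2 = -12
S_3{}^2 = 6 * T^{32} = 6 * 5 = 30
S_3{}^3 = 6 * T^{33} = 6 * 4 = 24
Step 2: contract S_3{}^j with v_j.
S_3{}^1 * v_1 = -12 * 3 = -36
S_3{}^2 * v_2 = 30 * 4 = 120
S_3{}^3 * v_3 = 24 * 5 = 120
Result = -36 + 120 + 120 = 204

204


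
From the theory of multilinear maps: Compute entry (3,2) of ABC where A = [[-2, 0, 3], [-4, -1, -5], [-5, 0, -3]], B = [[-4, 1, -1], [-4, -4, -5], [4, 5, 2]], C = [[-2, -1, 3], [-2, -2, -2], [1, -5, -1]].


(ABC)_{32} = sum_m (AB)_{3m} C_{m2}. First compute row 3 of AB.
(AB)_{31} = -5*-4 + 0*-4 + -3*4 = 8
(AB)_{32} = -5*1 + 0*-4 + -3*5 = -20
(AB)_{33} = -5*-1 + 0*-5 + -3*2 = -1
Now contract with column 2 of C:
(AB)_{31} * C_{12} = 8 * -1 = -8
(AB)_{32} * C_{22} = -20 * -2 = 40
(AB)_{33} * C_{32} = -1 * -5 = 5
(ABC)_{32} = -8 + 40 + 5 = 37

37


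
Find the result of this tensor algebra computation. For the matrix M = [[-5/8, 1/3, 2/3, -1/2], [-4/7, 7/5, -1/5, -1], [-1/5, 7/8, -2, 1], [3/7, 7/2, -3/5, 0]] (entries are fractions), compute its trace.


The trace is the sum of diagonal entries.
Diagonal: M[1,1] = -5/8, M[2,2] = 7/5, M[3,3] = -2, M[4,4] = 0
Tr(M) = -5/8 + 7/5 + -2 + 0
Computing step by step:
After adding M[1,1]: -5/8
After adding M[2,2]: 31/40
After adding M[3,3]: -49/40
After adding M[4,4]: -49/40
Tr(M) = -49/40

-49/40


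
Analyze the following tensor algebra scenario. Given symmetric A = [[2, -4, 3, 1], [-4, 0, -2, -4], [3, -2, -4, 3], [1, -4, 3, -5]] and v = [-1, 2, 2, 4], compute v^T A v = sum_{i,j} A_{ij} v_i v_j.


First compute Av:
(Av)_1 = 2*-1 + -4*2 + 3*2 + 1*4 = 0
(Av)_2 = -4*-1 + 0*2 + -2*2 + -4*4 = -16
(Av)_3 = 3*-1 + -2*2 + -4*2 + 3*4 = -3
(Av)_4 = 1*-1 + -4*2 + 3*2 + -5*4 = -23
Av = [0, -16, -3, -23]
Then v^T (Av) = -1*0 + 2*-16 + 2*-3 + 4*-23
= 0 + -32 + -6 + -92 = -130

-130


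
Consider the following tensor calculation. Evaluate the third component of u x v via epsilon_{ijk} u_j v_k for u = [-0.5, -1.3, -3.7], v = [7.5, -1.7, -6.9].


(u x v)_3 = sum_{j,k} epsilon_{3jk} u_j v_k. Only permutations of (1,2,3) contribute; the two non-zero terms are:
eps_{312} u_1 v_2 = 1 * -0.5 * -1.7 = 0.85
eps_{321} u_2 v_1 = -1 * -1.3 * 7.5 = 9.75
(u x v)_3 = 10.6

10.6


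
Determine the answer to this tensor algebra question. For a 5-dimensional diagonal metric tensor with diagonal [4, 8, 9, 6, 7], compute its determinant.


For a diagonal metric, the determinant is the product of diagonal entries.
Diagonal entries: 4, 8, 9, 6, 7
det(g) = 4 * 8 * 9 * 6 * 7 = 12096

12096


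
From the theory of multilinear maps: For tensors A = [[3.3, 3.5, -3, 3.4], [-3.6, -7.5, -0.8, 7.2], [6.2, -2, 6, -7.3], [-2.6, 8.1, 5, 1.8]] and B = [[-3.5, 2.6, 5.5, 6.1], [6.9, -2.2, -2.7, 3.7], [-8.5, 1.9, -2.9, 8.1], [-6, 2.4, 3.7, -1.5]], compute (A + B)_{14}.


Tensor addition is component-wise: (A + B)_{ij} = A_{ij} + B_{ij}.
A_{14} = 3.4
B_{14} = 6.1
(A + B)_{14} = 3.4 + 6.1 = 9.5

9.5


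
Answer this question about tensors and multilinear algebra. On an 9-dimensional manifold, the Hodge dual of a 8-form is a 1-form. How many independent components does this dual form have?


The Hodge dual of a p-form on an n-dimensional manifold is an (n-p)-form.
n = 9, p = 8, so dual degree = 9 - 8 = 1
The number of components is C(n, n-p) = C(9, 1) = 9

9


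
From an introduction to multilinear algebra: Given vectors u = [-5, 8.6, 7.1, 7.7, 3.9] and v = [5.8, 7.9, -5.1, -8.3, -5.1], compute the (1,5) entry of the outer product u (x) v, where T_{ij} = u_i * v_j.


The outer product entry T_{ij} = u_i * v_j.
We need i=1, j=5.
u_1 = -5, v_5 = -5.1
T_{1,5} = -5 * -5.1 = 25.5

25.5


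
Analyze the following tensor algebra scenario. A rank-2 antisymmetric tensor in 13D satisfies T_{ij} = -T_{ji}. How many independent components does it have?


An antisymmetric rank-2 tensor satisfies A_{ij} = -A_{ji}, so diagonal entries are zero.
The independent components are the upper-triangular entries: C(n, 2) = n(n-1)/2.
n = 13
C(13, 2) = 13 * 12 / 2 = 156 / 2 = 78

78


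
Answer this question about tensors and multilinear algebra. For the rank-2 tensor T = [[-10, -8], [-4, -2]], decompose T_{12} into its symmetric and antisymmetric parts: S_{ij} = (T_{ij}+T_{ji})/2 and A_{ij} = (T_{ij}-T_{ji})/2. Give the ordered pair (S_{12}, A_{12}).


T_{12} = -8
T_{21} = -4
S_{12} = (-8 + -4)/2 = -12/2 = -6
A_{12} = (-8 - -4)/2 = -4/2 = -2
Check: S + A = -6 + -2 = -8 = T_{12}.

(-6, -2)


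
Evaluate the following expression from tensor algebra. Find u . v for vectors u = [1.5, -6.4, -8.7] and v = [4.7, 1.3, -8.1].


The inner product u . v = sum of u_i * v_i.
Term-by-term: 1.5 * 4.7, -6.4 * 1.3, -8.7 * -8.1
Products: 7.05, -8.32, 70.47
Sum = 7.05 + -8.32 + 70.47 = 69.2

69.2


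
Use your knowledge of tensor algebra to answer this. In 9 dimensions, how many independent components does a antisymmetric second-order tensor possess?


A antisymmetric rank-2 tensor in d dimensions has d(d-1)/2 independent components.
d = 9
d(d-1)/2 = 9 * 8 / 2 = 72 / 2 = 36

36


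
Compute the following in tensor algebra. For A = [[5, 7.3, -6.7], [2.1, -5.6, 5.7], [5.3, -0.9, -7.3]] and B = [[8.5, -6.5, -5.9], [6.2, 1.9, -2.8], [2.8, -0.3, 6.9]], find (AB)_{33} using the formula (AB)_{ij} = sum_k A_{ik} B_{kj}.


(AB)_{ij} = sum_k A_{ik} B_{kj}.
For i=3, j=3:
A_{31} * B_{13} = 5.3 * -5.9 = -31.27
A_{32} * B_{23} = -0.9 * -2.8 = 2.52
A_{33} * B_{33} = -7.3 * 6.9 = -50.37
Sum = -31.27 + 2.52 + -50.37 = -79.12

-79.12


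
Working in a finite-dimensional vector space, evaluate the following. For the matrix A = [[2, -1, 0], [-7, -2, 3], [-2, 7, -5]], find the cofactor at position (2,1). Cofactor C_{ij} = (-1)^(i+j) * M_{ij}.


To find cofactor C_{21}, delete row 2 and column 1.
The resulting 2x2 submatrix is: [[-1, 0], [7, -5]]
Minor M_{21} = -1*-5 - 0*7
  = 5 - 0 = 5
Sign = (-1)^(2+1) = (-1)^3 = -1
Cofactor C_{21} = -1 * 5 = -5

-5


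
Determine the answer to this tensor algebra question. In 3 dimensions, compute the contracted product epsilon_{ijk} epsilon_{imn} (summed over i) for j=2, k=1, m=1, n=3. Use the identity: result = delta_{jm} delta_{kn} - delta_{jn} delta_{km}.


Using the identity: epsilon_{ijk} epsilon_{imn} = delta_{jm} delta_{kn} - delta_{jn} delta_{km}.
delta_{21} = 0
delta_{13} = 0
delta_{23} = 0
delta_{11} = 1
Result = 0 * 0 - 0 * 1 = 0 - 0 = 0

0


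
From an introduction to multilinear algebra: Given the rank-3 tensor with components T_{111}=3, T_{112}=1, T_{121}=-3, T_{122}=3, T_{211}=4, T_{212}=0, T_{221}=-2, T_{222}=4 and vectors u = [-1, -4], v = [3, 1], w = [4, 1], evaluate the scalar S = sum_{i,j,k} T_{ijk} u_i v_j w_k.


S = sum over i,j,k of T_{ijk} u_i v_j w_k. Expanding all 8 terms:
T_{111}*u_1*v_1*w_1 = 3*-1*3*4 = -36  (running total: -36)
T_{112}*u_1*v_1*w_2 = 1*-1*3*1 = -3  (running total: -39)
T_{121}*u_1*v_2*w_1 = -3*-1*1*4 = 12  (running total: -27)
T_{122}*u_1*v_2*w_2 = 3*-1*1*1 = -3  (running total: -30)
T_{211}*u_2*v_1*w_1 = 4*-4*3*4 = -192  (running total: -222)
T_{212}*u_2*v_1*w_2 = 0*-4*3*1 = 0  (running total: -222)
T_{221}*u_2*v_2*w_1 = -2*-4*1*4 = 32  (running total: -190)
T_{222}*u_2*v_2*w_2 = 4*-4*1*1 = -16  (running total: -206)
S = -206

-206


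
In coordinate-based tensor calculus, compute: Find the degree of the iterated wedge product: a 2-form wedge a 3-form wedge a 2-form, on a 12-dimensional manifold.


The degree of a wedge product is the sum of the degrees of the individual forms.
Degrees: 2, 3, 2
Total degree = 2 + 3 + 2 = 7

7


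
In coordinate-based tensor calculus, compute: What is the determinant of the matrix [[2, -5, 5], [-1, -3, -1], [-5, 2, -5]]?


Expanding along the first row, det(A) = a11*M_11 - a12*M_12 + a13*M_13, where M_1j is the (1,j) minor.
Minor M_11 = -3*-5 - -1*2 = 17
Minor M_12 = -1*-5 - -1*-5 = 0
Minor M_13 = -1*2 - -3*-5 = -17
det = 2*(17) - -5*(0) + 5*(-17)
    = 34 - 0 + -85
    = -51

-51


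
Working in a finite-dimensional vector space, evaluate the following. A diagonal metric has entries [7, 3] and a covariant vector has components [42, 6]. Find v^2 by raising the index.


To raise an index with a diagonal metric: v^i = v_i / g_{ii}.
For index 2: v_2 = 6, g_{22} = 3
v^2 = 6 / 3 = 2

2


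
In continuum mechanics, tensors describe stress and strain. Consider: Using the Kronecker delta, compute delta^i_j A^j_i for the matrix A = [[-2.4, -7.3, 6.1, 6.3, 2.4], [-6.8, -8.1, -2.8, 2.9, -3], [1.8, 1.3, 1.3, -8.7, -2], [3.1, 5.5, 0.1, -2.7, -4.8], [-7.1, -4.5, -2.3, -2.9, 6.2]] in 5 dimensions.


The contraction (trace) of a rank-2 tensor is the sum of its diagonal elements.
Diagonal entries: A[1,1] = -2.4, A[2,2] = -8.1, A[3,3] = 1.3, A[4,4] = -2.7, A[5,5] = 6.2
Tr(A) = -2.4 + -8.1 + 1.3 + -2.7 + 6.2 = -5.7

-5.7


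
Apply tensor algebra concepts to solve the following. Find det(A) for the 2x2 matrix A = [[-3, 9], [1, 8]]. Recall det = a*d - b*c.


For a 2x2 matrix [[a, b], [c, d]], det = a*d - b*c.
a = -3, b = 9, c = 1, d = 8
a*d = -3 * 8 = -24
b*c = 9 * 1 = 9
det = -24 - 9 = -33

-33


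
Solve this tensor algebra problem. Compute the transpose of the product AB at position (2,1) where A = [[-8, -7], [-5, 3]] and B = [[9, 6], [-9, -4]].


(AB)^T_{ij} = (AB)_{ji} = sum_k A_{jk} B_{ki}.
For i=2, j=1 we need (AB)_{12}:
A_{11} * B_{12} = -8 * 6 = -48
A_{12} * B_{22} = -7 * -4 = 28
Sum = -48 + 28 = -20

-20


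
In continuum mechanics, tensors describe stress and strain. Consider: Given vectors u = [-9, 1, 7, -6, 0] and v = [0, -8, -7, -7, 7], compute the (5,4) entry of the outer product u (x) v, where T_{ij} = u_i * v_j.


The outer product entry T_{ij} = u_i * v_j.
We need i=5, j=4.
u_5 = 0, v_4 = -7
T_{5,4} = 0 * -7 = 0

0


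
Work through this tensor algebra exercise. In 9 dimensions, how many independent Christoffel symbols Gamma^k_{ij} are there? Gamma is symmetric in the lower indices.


Christoffel symbols Gamma^k_{ij} are symmetric in i,j, so there are d * d(d+1)/2 independent symbols.
d = 9
d(d+1)/2 = 9 * 10 / 2 = 45
Total = 9 * 45 = 405

405


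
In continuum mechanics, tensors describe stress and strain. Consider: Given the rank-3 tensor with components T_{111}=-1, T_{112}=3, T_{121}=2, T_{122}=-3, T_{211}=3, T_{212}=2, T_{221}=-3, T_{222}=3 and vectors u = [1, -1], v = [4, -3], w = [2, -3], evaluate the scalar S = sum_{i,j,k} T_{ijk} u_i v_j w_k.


S = sum over i,j,k of T_{ijk} u_i v_j w_k. Expanding all 8 terms:
T_{111}*u_1*v_1*w_1 = -1*1*4*2 = -8  (running total: -8)
T_{112}*u_1*v_1*w_2 = 3*1*4*-3 = -36  (running total: -44)
T_{121}*u_1*v_2*w_1 = 2*1*-3*2 = -12  (running total: -56)
T_{122}*u_1*v_2*w_2 = -3*1*-3*-3 = -27  (running total: -83)
T_{211}*u_2*v_1*w_1 = 3*-1*4*2 = -24  (running total: -107)
T_{212}*u_2*v_1*w_2 = 2*-1*4*-3 = 24  (running total: -83)
T_{221}*u_2*v_2*w_1 = -3*-1*-3*2 = -18  (running total: -101)
T_{222}*u_2*v_2*w_2 = 3*-1*-3*-3 = -27  (running total: -128)
S = -128

-128


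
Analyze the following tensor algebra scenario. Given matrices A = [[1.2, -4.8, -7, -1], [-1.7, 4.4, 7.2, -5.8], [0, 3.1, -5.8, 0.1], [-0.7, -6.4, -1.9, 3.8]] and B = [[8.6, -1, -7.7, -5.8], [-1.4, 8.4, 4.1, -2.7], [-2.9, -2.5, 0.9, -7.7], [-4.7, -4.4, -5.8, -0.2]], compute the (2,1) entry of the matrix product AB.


(AB)_{ij} = sum_k A_{ik} B_{kj}.
For i=2, j=1:
A_{21} * B_{11} = -1.7 * 8.6 = -14.62
A_{22} * B_{21} = 4.4 * -1.4 = -6.16
A_{23} * B_{31} = 7.2 * -2.9 = -20.88
A_{24} * B_{41} = -5.8 * -4.7 = 27.26
Sum = -14.62 + -6.16 + -20.88 + 27.26 = -14.4

-14.4


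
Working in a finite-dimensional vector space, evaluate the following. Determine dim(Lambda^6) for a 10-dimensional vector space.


The dimension of the space of p-forms on an n-dimensional space is C(n, p).
n = 10, p = 6
C(10, 6) = 10! / (6! * 4!) = 210

210


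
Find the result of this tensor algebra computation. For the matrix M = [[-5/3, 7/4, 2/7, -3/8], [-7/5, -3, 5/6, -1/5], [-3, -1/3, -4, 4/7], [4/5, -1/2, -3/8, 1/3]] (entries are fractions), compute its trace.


The trace is the sum of diagonal entries.
Diagonal: M[1,1] = -5/3, M[2,2] = -3, M[3,3] = -4, M[4,4] = 1/3
Tr(M) = -5/3 + -3 + -4 + 1/3
Computing step by step:
After adding M[1,1]: -5/3
After adding M[2,2]: -14/3
After adding M[3,3]: -26/3
After adding M[4,4]: -25/3
Tr(M) = -25/3

-25/3


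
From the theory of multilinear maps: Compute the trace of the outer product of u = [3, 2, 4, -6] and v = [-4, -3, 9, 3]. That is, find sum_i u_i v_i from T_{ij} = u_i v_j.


The outer product gives T_{ij} = u_i v_j.
The trace (contraction) is Tr(T) = sum_i T_{ii} = sum_i u_i v_i.
Diagonal entries:
T_{11} = u_1 * v_1 = 3 * -4 = -12
T_{22} = u_2 * v_2 = 2 * -3 = -6
T_{33} = u_3 * v_3 = 4 * 9 = 36
T_{44} = u_4 * v_4 = -6 * 3 = -18
Tr(T) = -12 + -6 + 36 + -18 = 0

0


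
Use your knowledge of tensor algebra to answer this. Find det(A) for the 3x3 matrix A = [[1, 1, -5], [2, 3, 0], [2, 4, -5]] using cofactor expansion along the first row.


Expanding along the first row, det(A) = a11*M_11 - a12*M_12 + a13*M_13, where M_1j is the (1,j) minor.
Minor M_11 = 3*-5 - 0*4 = -15
Minor M_12 = 2*-5 - 0*2 = -10
Minor M_13 = 2*4 - 3*2 = 2
det = 1*(-15) - 1*(-10) + -5*(2)
    = -15 - -10 + -10
    = -15

-15


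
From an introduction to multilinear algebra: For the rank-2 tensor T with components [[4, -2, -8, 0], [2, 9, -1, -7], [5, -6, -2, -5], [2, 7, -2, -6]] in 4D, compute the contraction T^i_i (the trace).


The contraction (trace) of a rank-2 tensor is the sum of its diagonal elements.
Diagonal entries: A[1,1] = 4, A[2,2] = 9, A[3,3] = -2, A[4,4] = -6
Tr(A) = 4 + 9 + -2 + -6 = 5

5


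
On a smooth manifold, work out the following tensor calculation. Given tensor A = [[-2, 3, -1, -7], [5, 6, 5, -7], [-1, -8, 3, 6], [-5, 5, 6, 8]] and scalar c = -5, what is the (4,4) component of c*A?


Scalar multiplication: (cA)_{ij} = c * A_{ij}.
c = -5
A_{44} = 8
(cA)_{44} = -5 * 8 = -40

-40


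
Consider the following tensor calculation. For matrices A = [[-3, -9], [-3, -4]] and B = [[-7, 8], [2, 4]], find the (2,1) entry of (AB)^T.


(AB)^T_{ij} = (AB)_{ji} = sum_k A_{jk} B_{ki}.
For i=2, j=1 we need (AB)_{12}:
A_{11} * B_{12} = -3 * 8 = -24
A_{12} * B_{22} = -9 * 4 = -36
Sum = -24 + -36 = -60

-60


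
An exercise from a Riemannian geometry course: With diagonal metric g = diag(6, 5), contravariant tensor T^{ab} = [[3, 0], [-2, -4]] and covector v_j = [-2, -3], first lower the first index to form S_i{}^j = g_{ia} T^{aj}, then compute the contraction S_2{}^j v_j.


Step 1: lower the first index. For a diagonal metric, g_{ia} T^{aj} = g_{ii} T^{ij} (no sum on i).
g_{22} = 5
S_2{}^1 = 5 * T^{21} = 5 * -2 = -10
S_2{}^2 = 5 * T^{22} = 5 * -4 = -20
Step 2: contract S_2{}^j with v_j.
S_2{}^1 * v_1 = -10 * -2 = 20
S_2{}^2 * v_2 = -20 * -3 = 60
Result = 20 + 60 = 80

80


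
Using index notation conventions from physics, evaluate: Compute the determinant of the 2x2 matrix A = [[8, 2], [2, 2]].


For a 2x2 matrix [[a, b], [c, d]], det = a*d - b*c.
a = 8, b = 2, c = 2, d = 2
a*d = 8 * 2 = 16
b*c = 2 * 2 = 4
det = 16 - 4 = 12

12


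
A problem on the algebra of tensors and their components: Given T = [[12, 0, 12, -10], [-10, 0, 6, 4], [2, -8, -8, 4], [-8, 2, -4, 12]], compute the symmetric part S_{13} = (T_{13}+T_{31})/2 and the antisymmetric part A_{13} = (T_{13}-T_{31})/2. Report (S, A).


T_{13} = 12
T_{31} = 2
S_{13} = (12 + 2)/2 = 14/2 = 7
A_{13} = (12 - 2)/2 = 10/2 = 5
Check: S + A = 7 + 5 = 12 = T_{13}.

(7, 5)


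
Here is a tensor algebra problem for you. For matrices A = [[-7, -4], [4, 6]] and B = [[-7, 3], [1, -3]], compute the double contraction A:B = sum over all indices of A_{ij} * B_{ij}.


A:B = sum over all i,j of A_{ij} * B_{ij}.
Row 1: -7*-7=49, -4*3=-12 => row sum = 37
Row 2: 4*1=4, 6*-3=-18 => row sum = -14
Total = 37 + -14 = 23

23


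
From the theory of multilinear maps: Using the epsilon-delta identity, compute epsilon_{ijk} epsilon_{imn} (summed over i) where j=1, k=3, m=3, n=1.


Using the identity: epsilon_{ijk} epsilon_{imn} = delta_{jm} delta_{kn} - delta_{jn} delta_{km}.
delta_{13} = 0
delta_{31} = 0
delta_{11} = 1
delta_{33} = 1
Result = 0 * 0 - 1 * 1 = 0 - 1 = -1

-1


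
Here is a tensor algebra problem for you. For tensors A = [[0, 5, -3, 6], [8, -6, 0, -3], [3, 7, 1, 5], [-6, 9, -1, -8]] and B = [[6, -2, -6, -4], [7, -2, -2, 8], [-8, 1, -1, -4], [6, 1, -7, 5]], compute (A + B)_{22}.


Tensor addition is component-wise: (A + B)_{ij} = A_{ij} + B_{ij}.
A_{22} = -6
B_{22} = -2
(A + B)_{22} = -6 + -2 = -8

-8


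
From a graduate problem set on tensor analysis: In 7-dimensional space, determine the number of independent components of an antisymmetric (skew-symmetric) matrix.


An antisymmetric rank-2 tensor satisfies A_{ij} = -A_{ji}, so diagonal entries are zero.
The independent components are the upper-triangular entries: C(n, 2) = n(n-1)/2.
n = 7
C(7, 2) = 7 * 6 / 2 = 42 / 2 = 21

21


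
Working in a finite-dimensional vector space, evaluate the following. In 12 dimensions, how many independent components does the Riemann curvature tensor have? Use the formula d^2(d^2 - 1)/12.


The Riemann tensor in d dimensions has d^2(d^2 - 1)/12 independent components.
d = 12, so d^2 = 144
d^2 - 1 = 143
d^2(d^2 - 1) = 144 * 143 = 20592
Divide by 12: 20592 / 12 = 1716

1716


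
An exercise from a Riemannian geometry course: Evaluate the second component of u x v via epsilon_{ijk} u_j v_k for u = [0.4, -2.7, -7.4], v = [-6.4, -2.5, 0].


(u x v)_2 = sum_{j,k} epsilon_{2jk} u_j v_k. Only permutations of (1,2,3) contribute; the two non-zero terms are:
eps_{213} u_1 v_3 = -1 * 0.4 * 0 = 0
eps_{231} u_3 v_1 = 1 * -7.4 * -6.4 = 47.36
(u x v)_2 = 47.36

47.36


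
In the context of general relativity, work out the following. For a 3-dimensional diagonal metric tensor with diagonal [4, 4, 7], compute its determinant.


For a diagonal metric, the determinant is the product of diagonal entries.
Diagonal entries: 4, 4, 7
det(g) = 4 * 4 * 7 = 112

112


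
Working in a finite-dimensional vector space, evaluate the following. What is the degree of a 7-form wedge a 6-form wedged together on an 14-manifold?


The degree of a wedge product is the sum of the degrees of the individual forms.
Degrees: 7, 6
Total degree = 7 + 6 = 13

13


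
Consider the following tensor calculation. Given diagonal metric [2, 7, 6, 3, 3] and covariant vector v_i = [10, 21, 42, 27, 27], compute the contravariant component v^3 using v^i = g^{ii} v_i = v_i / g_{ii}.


To raise an index with a diagonal metric: v^i = v_i / g_{ii}.
For index 3: v_3 = 42, g_{33} = 6
v^3 = 42 / 6 = 7

7


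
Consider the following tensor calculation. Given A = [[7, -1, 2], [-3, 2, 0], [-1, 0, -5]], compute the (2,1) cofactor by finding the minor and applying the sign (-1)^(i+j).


To find cofactor C_{21}, delete row 2 and column 1.
The resulting 2x2 submatrix is: [[-1, 2], [0, -5]]
Minor M_{21} = -1*-5 - 2*0
  = 5 - 0 = 5
Sign = (-1)^(2+1) = (-1)^3 = -1
Cofactor C_{21} = -1 * 5 = -5

-5


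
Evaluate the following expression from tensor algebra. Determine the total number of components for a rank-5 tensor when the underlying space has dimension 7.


The number of components of a rank-r tensor in d dimensions is d^r.
Here d = 7 and r = 5.
7^5 = 16807

16807


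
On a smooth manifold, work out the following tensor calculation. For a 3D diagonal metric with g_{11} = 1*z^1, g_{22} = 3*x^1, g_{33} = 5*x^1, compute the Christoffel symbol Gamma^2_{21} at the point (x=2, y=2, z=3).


For a diagonal metric, Gamma^k_{ij} = (1/2) g^{kk} (dg_{ik}/dx_j + dg_{jk}/dx_i - dg_{ij}/dx_k).
The metric is diagonal, so g_{ab} = 0 for a != b.
At the given point: g_{11} = 3, g_{22} = 6, g_{33} = 10
g^{22} = 1/6
dg_{22}/dx_1 = dg_{22}/dx_1 = 3
dg_{12}/dx_2 = 0 (off-diagonal)
dg_{21}/dx_2 = 0 (off-diagonal)
Numerator = 3 + 0 - 0 = 3
Gamma^2_{21} = 3 / (2 * 6) = 1/4

1/4


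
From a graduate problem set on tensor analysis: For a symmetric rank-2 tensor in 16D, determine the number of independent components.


A symmetric rank-2 tensor in d dimensions has d(d+1)/2 independent components.
d = 16
d(d+1)/2 = 16 * 17 / 2 = 272 / 2 = 136

136


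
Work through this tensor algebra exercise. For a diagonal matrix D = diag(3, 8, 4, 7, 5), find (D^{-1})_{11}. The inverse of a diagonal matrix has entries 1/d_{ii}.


For a diagonal matrix, the inverse has entries (D^{-1})_{ii} = 1/d_{ii}.
The diagonal entries are: d_{11} = 3, d_{22} = 8, d_{33} = 4, d_{44} = 7, d_{55} = 5
We need (D^{-1})_{11} = 1/d_{11} = 1/3 = 1/3

1/3


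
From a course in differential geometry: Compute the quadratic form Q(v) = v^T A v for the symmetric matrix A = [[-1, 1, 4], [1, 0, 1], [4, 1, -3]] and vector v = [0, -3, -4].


First compute Av:
(Av)_1 = -1*0 + 1*-3 + 4*-4 = -19
(Av)_2 = 1*0 + 0*-3 + 1*-4 = -4
(Av)_3 = 4*0 + 1*-3 + -3*-4 = 9
Av = [-19, -4, 9]
Then v^T (Av) = 0*-19 + -3*-4 + -4*9
= 0 + 12 + -36 = -24

-24


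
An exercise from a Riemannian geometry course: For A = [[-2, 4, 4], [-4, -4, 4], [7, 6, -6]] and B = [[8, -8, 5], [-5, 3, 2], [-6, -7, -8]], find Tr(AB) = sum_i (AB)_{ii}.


Tr(AB) = sum_i (AB)_{ii} where (AB)_{ii} = sum_k A_{ik} B_{ki}.
(AB)_{11} = -2*8 + 4*-5 + 4*-6 = -60
(AB)_{22} = -4*-8 + -4*3 + 4*-7 = -8
(AB)_{33} = 7*5 + 6*2 + -6*-8 = 95
Tr(AB) = -60 + -8 + 95 = 27

27


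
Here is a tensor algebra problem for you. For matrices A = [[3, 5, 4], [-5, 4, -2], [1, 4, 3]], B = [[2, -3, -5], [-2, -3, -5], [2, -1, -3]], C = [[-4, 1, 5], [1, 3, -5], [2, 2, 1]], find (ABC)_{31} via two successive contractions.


(ABC)_{31} = sum_m (AB)_{3m} C_{m1}. First compute row 3 of AB.
(AB)_{31} = 1*2 + 4*-2 + 3*2 = 0
(AB)_{32} = 1*-3 + 4*-3 + 3*-1 = -18
(AB)_{33} = 1*-5 + 4*-5 + 3*-3 = -34
Now contract with column 1 of C:
(AB)_{31} * C_{11} = 0 * -4 = 0
(AB)_{32} * C_{21} = -18 * 1 = -18
(AB)_{33} * C_{31} = -34 * 2 = -68
(ABC)_{31} = 0 + -18 + -68 = -86

-86


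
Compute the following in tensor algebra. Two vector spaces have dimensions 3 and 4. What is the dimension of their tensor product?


The dimension of a tensor product is the product of dimensions.
dim(V) = 3, dim(W) = 4
dim(V (x) W) = 3 * 4 = 12

12


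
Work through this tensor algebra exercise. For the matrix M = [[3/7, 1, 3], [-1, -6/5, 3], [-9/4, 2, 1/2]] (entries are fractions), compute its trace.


The trace is the sum of diagonal entries.
Diagonal: M[1,1] = 3/7, M[2,2] = -6/5, M[3,3] = 1/2
Tr(M) = 3/7 + -6/5 + 1/2
Computing step by step:
After adding M[1,1]: 3/7
After adding M[2,2]: -27/35
After adding M[3,3]: -19/70
Tr(M) = -19/70

-19/70


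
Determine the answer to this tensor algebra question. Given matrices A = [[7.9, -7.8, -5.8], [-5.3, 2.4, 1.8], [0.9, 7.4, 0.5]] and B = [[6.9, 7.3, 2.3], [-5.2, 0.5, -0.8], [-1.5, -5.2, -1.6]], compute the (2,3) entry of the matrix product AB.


(AB)_{ij} = sum_k A_{ik} B_{kj}.
For i=2, j=3:
A_{21} * B_{13} = -5.3 * 2.3 = -12.19
A_{22} * B_{23} = 2.4 * -0.8 = -1.92
A_{23} * B_{33} = 1.8 * -1.6 = -2.88
Sum = -12.19 + -1.92 + -2.88 = -16.99

-16.99


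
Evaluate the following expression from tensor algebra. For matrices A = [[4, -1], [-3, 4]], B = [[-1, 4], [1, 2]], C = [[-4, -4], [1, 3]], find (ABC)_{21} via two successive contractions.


(ABC)_{21} = sum_m (AB)_{2m} C_{m1}. First compute row 2 of AB.
(AB)_{21} = -3*-1 + 4*1 = 7
(AB)_{22} = -3*4 + 4*2 = -4
Now contract with column 1 of C:
(AB)_{21} * C_{11} = 7 * -4 = -28
(AB)_{22} * C_{21} = -4 * 1 = -4
(ABC)_{21} = -28 + -4 = -32

-32


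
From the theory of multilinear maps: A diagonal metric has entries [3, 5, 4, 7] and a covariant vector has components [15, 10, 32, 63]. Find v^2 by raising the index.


To raise an index with a diagonal metric: v^i = v_i / g_{ii}.
For index 2: v_2 = 10, g_{22} = 5
v^2 = 10 / 5 = 2

2


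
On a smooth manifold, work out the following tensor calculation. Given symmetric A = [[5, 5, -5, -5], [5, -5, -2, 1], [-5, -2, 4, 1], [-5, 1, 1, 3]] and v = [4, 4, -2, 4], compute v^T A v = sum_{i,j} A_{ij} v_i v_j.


First compute Av:
(Av)_1 = 5*4 + 5*4 + -5*-2 + -5*4 = 30
(Av)_2 = 5*4 + -5*4 + -2*-2 + 1*4 = 8
(Av)_3 = -5*4 + -2*4 + 4*-2 + 1*4 = -32
(Av)_4 = -5*4 + 1*4 + 1*-2 + 3*4 = -6
Av = [30, 8, -32, -6]
Then v^T (Av) = 4*30 + 4*8 + -2*-32 + 4*-6
= 120 + 32 + 64 + -24 = 192

192


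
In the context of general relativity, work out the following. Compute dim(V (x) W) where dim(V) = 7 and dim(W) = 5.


The dimension of a tensor product is the product of dimensions.
dim(V) = 7, dim(W) = 5
dim(V (x) W) = 7 * 5 = 35

35


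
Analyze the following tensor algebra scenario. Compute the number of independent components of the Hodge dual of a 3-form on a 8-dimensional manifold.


The Hodge dual of a p-form on an n-dimensional manifold is an (n-p)-form.
n = 8, p = 3, so dual degree = 8 - 3 = 5
The number of components is C(n, n-p) = C(8, 5) = 56

56


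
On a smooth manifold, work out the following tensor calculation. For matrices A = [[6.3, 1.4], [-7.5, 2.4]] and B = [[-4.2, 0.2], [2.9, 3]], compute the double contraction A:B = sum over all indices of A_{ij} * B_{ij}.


A:B = sum over all i,j of A_{ij} * B_{ij}.
Row 1: 6.3*-4.2=-26.46, 1.4*0.2=0.28 => row sum = -26.18
Row 2: -7.5*2.9=-21.75, 2.4*3=7.2 => row sum = -14.55
Total = -26.18 + -14.55 = -40.73

-40.73


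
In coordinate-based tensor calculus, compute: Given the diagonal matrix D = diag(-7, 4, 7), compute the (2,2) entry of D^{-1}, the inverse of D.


For a diagonal matrix, the inverse has entries (D^{-1})_{ii} = 1/d_{ii}.
The diagonal entries are: d_{11} = -7, d_{22} = 4, d_{33} = 7
We need (D^{-1})_{22} = 1/d_{22} = 1/4 = 1/4

1/4


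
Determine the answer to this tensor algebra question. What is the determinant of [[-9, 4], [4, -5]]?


For a 2x2 matrix [[a, b], [c, d]], det = a*d - b*c.
a = -9, b = 4, c = 4, d = -5
a*d = -9 * -5 = 45
b*c = 4 * 4 = 16
det = 45 - 16 = 29

29


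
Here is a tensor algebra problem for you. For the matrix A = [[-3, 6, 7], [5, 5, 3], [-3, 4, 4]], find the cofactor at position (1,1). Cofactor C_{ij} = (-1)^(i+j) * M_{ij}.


To find cofactor C_{11}, delete row 1 and column 1.
The resulting 2x2 submatrix is: [[5, 3], [4, 4]]
Minor M_{11} = 5*4 - 3*4
  = 20 - 12 = 8
Sign = (-1)^(1+1) = (-1)^2 = 1
Cofactor C_{11} = 1 * 8 = 8

8


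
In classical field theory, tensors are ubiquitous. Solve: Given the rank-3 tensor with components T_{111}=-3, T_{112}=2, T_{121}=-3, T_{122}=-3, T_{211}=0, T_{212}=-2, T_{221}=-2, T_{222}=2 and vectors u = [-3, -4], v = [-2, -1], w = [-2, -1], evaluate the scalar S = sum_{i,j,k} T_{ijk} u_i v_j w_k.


S = sum over i,j,k of T_{ijk} u_i v_j w_k. Expanding all 8 terms:
T_{111}*u_1*v_1*w_1 = -3*-3*-2*-2 = 36  (running total: 36)
T_{112}*u_1*v_1*w_2 = 2*-3*-2*-1 = -12  (running total: 24)
T_{121}*u_1*v_2*w_1 = -3*-3*-1*-2 = 18  (running total: 42)
T_{122}*u_1*v_2*w_2 = -3*-3*-1*-1 = 9  (running total: 51)
T_{211}*u_2*v_1*w_1 = 0*-4*-2*-2 = 0  (running total: 51)
T_{212}*u_2*v_1*w_2 = -2*-4*-2*-1 = 16  (running total: 67)
T_{221}*u_2*v_2*w_1 = -2*-4*-1*-2 = 16  (running total: 83)
T_{222}*u_2*v_2*w_2 = 2*-4*-1*-1 = -8  (running total: 75)
S = 75

75


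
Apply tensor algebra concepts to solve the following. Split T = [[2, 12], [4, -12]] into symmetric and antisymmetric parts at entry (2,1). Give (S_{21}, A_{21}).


T_{21} = 4
T_{12} = 12
S_{21} = (4 + 12)/2 = 16/2 = 8
A_{21} = (4 - 12)/2 = -8/2 = -4
Check: S + A = 8 + -4 = 4 = T_{21}.

(8, -4)


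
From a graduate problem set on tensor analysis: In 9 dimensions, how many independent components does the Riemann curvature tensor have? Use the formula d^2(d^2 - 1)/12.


The Riemann tensor in d dimensions has d^2(d^2 - 1)/12 independent components.
d = 9, so d^2 = 81
d^2 - 1 = 80
d^2(d^2 - 1) = 81 * 80 = 6480
Divide by 12: 6480 / 12 = 540

540


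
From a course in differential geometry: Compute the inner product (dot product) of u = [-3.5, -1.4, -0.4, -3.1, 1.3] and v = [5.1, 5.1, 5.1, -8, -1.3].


The inner product u . v = sum of u_i * v_i.
Term-by-term: -3.5 * 5.1, -1.4 * 5.1, -0.4 * 5.1, -3.1 * -8, 1.3 * -1.3
Products: -17.85, -7.14, -2.04, 24.8, -1.69
Sum = -17.85 + -7.14 + -2.04 + 24.8 + -1.69 = -3.92

-3.92


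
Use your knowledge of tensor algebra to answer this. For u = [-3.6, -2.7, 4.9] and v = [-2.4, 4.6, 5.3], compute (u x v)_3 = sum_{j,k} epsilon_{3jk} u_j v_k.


(u x v)_3 = sum_{j,k} epsilon_{3jk} u_j v_k. Only permutations of (1,2,3) contribute; the two non-zero terms are:
eps_{312} u_1 v_2 = 1 * -3.6 * 4.6 = -16.56
eps_{321} u_2 v_1 = -1 * -2.7 * -2.4 = -6.48
(u x v)_3 = -23.04

-23.04


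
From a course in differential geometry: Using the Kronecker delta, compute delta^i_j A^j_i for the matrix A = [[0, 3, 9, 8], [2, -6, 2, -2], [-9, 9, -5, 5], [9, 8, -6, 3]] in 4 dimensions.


The contraction (trace) of a rank-2 tensor is the sum of its diagonal elements.
Diagonal entries: A[1,1] = 0, A[2,2] = -6, A[3,3] = -5, A[4,4] = 3
Tr(A) = 0 + -6 + -5 + 3 = -8

-8


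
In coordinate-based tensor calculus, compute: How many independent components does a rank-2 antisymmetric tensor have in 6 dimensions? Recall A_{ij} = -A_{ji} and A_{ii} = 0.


An antisymmetric rank-2 tensor satisfies A_{ij} = -A_{ji}, so diagonal entries are zero.
The independent components are the upper-triangular entries: C(n, 2) = n(n-1)/2.
n = 6
C(6, 2) = 6 * 5 / 2 = 30 / 2 = 15

15


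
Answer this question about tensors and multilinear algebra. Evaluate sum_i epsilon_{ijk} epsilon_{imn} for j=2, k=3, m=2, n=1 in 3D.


Using the identity: epsilon_{ijk} epsilon_{imn} = delta_{jm} delta_{kn} - delta_{jn} delta_{km}.
delta_{22} = 1
delta_{31} = 0
delta_{21} = 0
delta_{32} = 0
Result = 1 * 0 - 0 * 0 = 0 - 0 = 0

0


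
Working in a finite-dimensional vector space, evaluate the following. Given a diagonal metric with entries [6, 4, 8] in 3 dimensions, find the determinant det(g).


For a diagonal metric, the determinant is the product of diagonal entries.
Diagonal entries: 6, 4, 8
det(g) = 6 * 4 * 8 = 192

192


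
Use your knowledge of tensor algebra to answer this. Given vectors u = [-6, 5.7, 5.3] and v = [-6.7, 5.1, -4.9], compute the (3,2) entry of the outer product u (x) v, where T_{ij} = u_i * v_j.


The outer product entry T_{ij} = u_i * v_j.
We need i=3, j=2.
u_3 = 5.3, v_2 = 5.1
T_{3,2} = 5.3 * 5.1 = 27.03

27.03


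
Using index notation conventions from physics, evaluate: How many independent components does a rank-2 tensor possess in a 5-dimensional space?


The number of components of a rank-r tensor in d dimensions is d^r.
Here d = 5 and r = 2.
5^2 = 25

25


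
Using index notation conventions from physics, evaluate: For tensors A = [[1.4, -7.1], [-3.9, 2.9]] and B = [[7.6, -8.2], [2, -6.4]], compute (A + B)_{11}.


Tensor addition is component-wise: (A + B)_{ij} = A_{ij} + B_{ij}.
A_{11} = 1.4
B_{11} = 7.6
(A + B)_{11} = 1.4 + 7.6 = 9

9


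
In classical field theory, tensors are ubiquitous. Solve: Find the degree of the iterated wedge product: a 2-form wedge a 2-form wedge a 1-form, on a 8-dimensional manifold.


The degree of a wedge product is the sum of the degrees of the individual forms.
Degrees: 2, 2, 1
Total degree = 2 + 2 + 1 = 5

5


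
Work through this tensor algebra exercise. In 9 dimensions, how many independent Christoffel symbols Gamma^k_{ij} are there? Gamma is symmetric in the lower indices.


Christoffel symbols Gamma^k_{ij} are symmetric in i,j, so there are d * d(d+1)/2 independent symbols.
d = 9
d(d+1)/2 = 9 * 10 / 2 = 45
Total = 9 * 45 = 405

405
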